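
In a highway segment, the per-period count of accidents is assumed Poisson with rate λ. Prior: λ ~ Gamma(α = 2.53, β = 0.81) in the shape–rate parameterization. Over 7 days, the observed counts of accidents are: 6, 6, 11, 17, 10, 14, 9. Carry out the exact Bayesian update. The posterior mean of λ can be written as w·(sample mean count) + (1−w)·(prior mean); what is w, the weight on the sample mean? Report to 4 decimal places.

With a Gamma(shape α, rate β) prior, the Poisson likelihood is conjugate: the posterior is Gamma(α + ΣXᵢ, β + n).
Posterior mean = (α₀+S)/(β₀+n) = [n/(β₀+n)]·(S/n) + [β₀/(β₀+n)]·(α₀/β₀), so only n and β₀ enter the weight.
Weight on data w = n/(β₀+n) = 7/(0.81+7) = 7/7.81 = 0.8963.

0.8963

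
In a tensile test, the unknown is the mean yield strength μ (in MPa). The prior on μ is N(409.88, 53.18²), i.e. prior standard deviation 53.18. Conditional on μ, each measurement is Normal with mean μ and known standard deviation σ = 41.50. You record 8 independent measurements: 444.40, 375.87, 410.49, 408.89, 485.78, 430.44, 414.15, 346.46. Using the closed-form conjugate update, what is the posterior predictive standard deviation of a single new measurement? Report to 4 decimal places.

For Normal data with known variance σ², a Normal(μ₀, σ₀²) prior on μ is conjugate. Posterior precision = 1/σ₀² + n/σ²; posterior mean is the precision-weighted average of μ₀ and x̄.
σ₀² = 53.18² = 2828.1124, σ² = 41.50² = 1722.25; σ² + n·σ₀² = 1722.25 + 8·2828.1124 = 24347.1492.
Posterior precision = 1/σ₀² + n/σ² = 1/2828.1124 + 8/1722.25 = (σ² + n·σ₀²)/(σ₀²σ²) = 24347.1492/(2828.1124·1722.25); posterior variance σₙ² = σ₀²σ²/(σ² + n·σ₀²) = 2828.1124·1722.25/24347.1492 = 200.052850.
Predictive variance for one new observation = σₙ² + σ² = 2828.1124·1722.25/24347.1492 + 1722.25 = σ²·(σ₀² + 24347.1492)/24347.1492 = 1722.25·27175.2616/24347.1492 = 1922.302850; SD = √(1722.25·27175.2616/24347.1492) = 43.8441.

43.8441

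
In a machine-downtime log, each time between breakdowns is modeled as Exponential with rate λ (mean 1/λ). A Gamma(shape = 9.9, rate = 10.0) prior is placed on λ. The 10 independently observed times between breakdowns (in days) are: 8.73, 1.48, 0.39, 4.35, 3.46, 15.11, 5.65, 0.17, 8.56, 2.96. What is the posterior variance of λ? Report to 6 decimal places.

0.005373

With a Gamma(shape α, rate β) prior on the exponential rate λ, the posterior after n observations with total T = Σxᵢ is Gamma(α+n, β+T).
Sum of observations T = 50.86 days; n = 10.
Posterior: Gamma(9.9+10, 10.0+50.86) = Gamma(19.9, 60.86).
Var = α/β² = 0.005373.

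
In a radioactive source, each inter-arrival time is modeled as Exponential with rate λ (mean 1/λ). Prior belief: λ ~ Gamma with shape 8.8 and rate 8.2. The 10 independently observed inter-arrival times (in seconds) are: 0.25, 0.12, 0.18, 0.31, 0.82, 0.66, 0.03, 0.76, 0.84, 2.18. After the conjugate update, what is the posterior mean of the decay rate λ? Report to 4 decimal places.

With a Gamma(shape α, rate β) prior on the exponential rate λ, the posterior after n observations with total T = Σxᵢ is Gamma(α+n, β+T).
Sum of observations T = 6.15 seconds; n = 10.
Posterior: Gamma(8.8+10, 8.2+6.15) = Gamma(18.8, 14.35).
Posterior mean of λ = α/β = 18.8/14.35 = 1.3101.

1.3101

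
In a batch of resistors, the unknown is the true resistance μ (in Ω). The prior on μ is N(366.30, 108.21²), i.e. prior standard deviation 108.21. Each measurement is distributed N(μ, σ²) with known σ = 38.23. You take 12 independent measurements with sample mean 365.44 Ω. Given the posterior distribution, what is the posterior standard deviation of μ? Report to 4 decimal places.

10.9791

For Normal data with known variance σ², a Normal(μ₀, σ₀²) prior on μ is conjugate. Posterior precision = 1/σ₀² + n/σ²; posterior mean is the precision-weighted average of μ₀ and x̄.
σ₀² = 108.21² = 11709.4041, σ² = 38.23² = 1461.5329; σ² + n·σ₀² = 1461.5329 + 12·11709.4041 = 141974.3821.
Posterior precision = 1/σ₀² + n/σ² = 1/11709.4041 + 12/1461.5329 = (σ² + n·σ₀²)/(σ₀²σ²) = 141974.3821/(11709.4041·1461.5329); posterior variance σₙ² = σ₀²σ²/(σ² + n·σ₀²) = 11709.4041·1461.5329/141974.3821 = 120.540615.
Posterior SD = √σₙ² = √(11709.4041·1461.5329/141974.3821) = 10.9791.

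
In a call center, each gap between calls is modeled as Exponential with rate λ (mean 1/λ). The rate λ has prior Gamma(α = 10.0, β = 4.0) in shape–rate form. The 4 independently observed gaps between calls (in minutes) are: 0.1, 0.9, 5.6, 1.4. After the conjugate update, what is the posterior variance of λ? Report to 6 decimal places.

With a Gamma(shape α, rate β) prior on the exponential rate λ, the posterior after n observations with total T = Σxᵢ is Gamma(α+n, β+T).
Sum of observations T = 8.0 minutes; n = 4.
Posterior: Gamma(10.0+4, 4.0+8.0) = Gamma(14.0, 12.0).
Var = α/β² = 0.097222.

0.097222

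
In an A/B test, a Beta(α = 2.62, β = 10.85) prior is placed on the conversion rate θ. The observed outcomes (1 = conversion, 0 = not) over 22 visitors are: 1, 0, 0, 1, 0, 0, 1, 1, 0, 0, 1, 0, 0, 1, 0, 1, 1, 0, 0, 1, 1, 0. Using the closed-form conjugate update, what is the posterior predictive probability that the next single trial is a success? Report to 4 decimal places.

The Beta prior is conjugate to a Binomial/Bernoulli likelihood; the update adds successes to α and failures to β.
Posterior: Beta(α+k, β+n−k) = Beta(2.62+10, 10.85+12) = Beta(12.62, 22.85).
For a single future Bernoulli trial, P(success | data) = α/(α+β) = 0.3558.

0.3558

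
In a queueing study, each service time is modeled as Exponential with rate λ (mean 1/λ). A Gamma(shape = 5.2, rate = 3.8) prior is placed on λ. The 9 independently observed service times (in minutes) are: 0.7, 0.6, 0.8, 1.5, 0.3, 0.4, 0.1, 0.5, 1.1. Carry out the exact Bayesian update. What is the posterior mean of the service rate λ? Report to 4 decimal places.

1.4490

With a Gamma(shape α, rate β) prior on the exponential rate λ, the posterior after n observations with total T = Σxᵢ is Gamma(α+n, β+T).
Sum of observations T = 6.0 minutes; n = 9.
Posterior: Gamma(5.2+9, 3.8+6.0) = Gamma(14.2, 9.8).
Posterior mean of λ = α/β = 14.2/9.8 = 1.4490.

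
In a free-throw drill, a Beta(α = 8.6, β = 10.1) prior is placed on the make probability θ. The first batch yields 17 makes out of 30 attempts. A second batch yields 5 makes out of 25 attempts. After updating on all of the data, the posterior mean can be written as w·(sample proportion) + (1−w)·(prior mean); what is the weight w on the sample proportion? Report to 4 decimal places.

The Beta prior is conjugate to a Binomial/Bernoulli likelihood; the update adds successes to α and failures to β.
Total number of attempts: n = 30 + 25 = 55.
Posterior mean = (α₀+k)/(α₀+β₀+n) = [n/(α₀+β₀+n)]·(k/n) + [(α₀+β₀)/(α₀+β₀+n)]·α₀/(α₀+β₀), so only n and the prior enter the weight.
The weight on the data is w = n/(α₀+β₀+n) = 55/(8.6+10.1+55) = 55/73.7 = 0.7463.

0.7463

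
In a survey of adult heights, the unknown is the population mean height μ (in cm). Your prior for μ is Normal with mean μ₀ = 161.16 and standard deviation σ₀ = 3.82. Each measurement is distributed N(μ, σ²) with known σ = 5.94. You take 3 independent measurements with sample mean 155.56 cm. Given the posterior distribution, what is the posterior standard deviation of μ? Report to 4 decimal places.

2.5519

For Normal data with known variance σ², a Normal(μ₀, σ₀²) prior on μ is conjugate. Posterior precision = 1/σ₀² + n/σ²; posterior mean is the precision-weighted average of μ₀ and x̄.
σ₀² = 3.82² = 14.5924, σ² = 5.94² = 35.2836; σ² + n·σ₀² = 35.2836 + 3·14.5924 = 79.0608.
Posterior precision = 1/σ₀² + n/σ² = 1/14.5924 + 3/35.2836 = (σ² + n·σ₀²)/(σ₀²σ²) = 79.0608/(14.5924·35.2836); posterior variance σₙ² = σ₀²σ²/(σ² + n·σ₀²) = 14.5924·35.2836/79.0608 = 6.512360.
Posterior SD = √σₙ² = √(14.5924·35.2836/79.0608) = 2.5519.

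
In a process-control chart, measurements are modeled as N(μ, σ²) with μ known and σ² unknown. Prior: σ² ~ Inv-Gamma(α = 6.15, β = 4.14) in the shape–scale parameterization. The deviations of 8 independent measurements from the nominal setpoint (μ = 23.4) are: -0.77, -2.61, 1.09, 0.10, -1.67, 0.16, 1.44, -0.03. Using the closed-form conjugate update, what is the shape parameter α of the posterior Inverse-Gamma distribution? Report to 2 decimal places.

10.15

With known mean μ and an Inverse-Gamma(α, β) prior on σ², the Normal likelihood is conjugate: posterior is Inv-Gamma(α + n/2, β + Σ(xᵢ−μ)²/2).
Σ(xᵢ−μ)² = (-0.77)² + (-2.61)² + (1.09)² + (0.10)² + (-1.67)² + (0.16)² + (1.44)² + (-0.03)² = 13.4921.
Posterior: Inv-Gamma(6.15 + 8/2, 4.14 + 13.4921/2) = Inv-Gamma(10.15, 10.88605).
Posterior α = 10.15.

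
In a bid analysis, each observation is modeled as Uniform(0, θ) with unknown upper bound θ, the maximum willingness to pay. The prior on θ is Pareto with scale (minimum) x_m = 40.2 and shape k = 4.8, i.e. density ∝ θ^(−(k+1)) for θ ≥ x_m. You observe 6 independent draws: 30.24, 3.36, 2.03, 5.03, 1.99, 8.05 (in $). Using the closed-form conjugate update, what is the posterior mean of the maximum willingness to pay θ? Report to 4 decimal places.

A Pareto(scale x_m, shape k) prior on the upper bound θ of Uniform(0, θ) is conjugate: posterior is Pareto(max(x_m, max xᵢ), k + n).
Sample maximum = 30.24; prior scale x_m = 40.2 → posterior scale = max = 40.20.
Posterior shape = 4.8 + 6 = 10.8.
E[θ|data] = k·x_m/(k−1) = 10.8·40.20/9.8 = 44.3020.

44.3020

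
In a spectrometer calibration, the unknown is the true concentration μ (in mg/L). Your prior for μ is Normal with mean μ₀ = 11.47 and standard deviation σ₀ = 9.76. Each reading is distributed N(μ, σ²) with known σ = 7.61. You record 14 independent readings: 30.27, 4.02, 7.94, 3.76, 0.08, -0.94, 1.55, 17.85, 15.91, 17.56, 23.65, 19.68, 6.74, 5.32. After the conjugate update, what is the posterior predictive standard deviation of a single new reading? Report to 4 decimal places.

7.8662

For Normal data with known variance σ², a Normal(μ₀, σ₀²) prior on μ is conjugate. Posterior precision = 1/σ₀² + n/σ²; posterior mean is the precision-weighted average of μ₀ and x̄.
σ₀² = 9.76² = 95.2576, σ² = 7.61² = 57.9121; σ² + n·σ₀² = 57.9121 + 14·95.2576 = 1391.5185.
Posterior precision = 1/σ₀² + n/σ² = 1/95.2576 + 14/57.9121 = (σ² + n·σ₀²)/(σ₀²σ²) = 1391.5185/(95.2576·57.9121); posterior variance σₙ² = σ₀²σ²/(σ² + n·σ₀²) = 95.2576·57.9121/1391.5185 = 3.964423.
Predictive variance for one new observation = σₙ² + σ² = 95.2576·57.9121/1391.5185 + 57.9121 = σ²·(σ₀² + 1391.5185)/1391.5185 = 57.9121·1486.7761/1391.5185 = 61.876523; SD = √(57.9121·1486.7761/1391.5185) = 7.8662.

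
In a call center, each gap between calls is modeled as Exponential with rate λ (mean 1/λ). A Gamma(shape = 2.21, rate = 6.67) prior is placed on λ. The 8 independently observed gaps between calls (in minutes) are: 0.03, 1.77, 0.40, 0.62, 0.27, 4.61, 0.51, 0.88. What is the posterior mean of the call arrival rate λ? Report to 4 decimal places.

0.6478

With a Gamma(shape α, rate β) prior on the exponential rate λ, the posterior after n observations with total T = Σxᵢ is Gamma(α+n, β+T).
Sum of observations T = 9.09 minutes; n = 8.
Posterior: Gamma(2.21+8, 6.67+9.09) = Gamma(10.21, 15.76).
Posterior mean of λ = α/β = 10.21/15.76 = 0.6478.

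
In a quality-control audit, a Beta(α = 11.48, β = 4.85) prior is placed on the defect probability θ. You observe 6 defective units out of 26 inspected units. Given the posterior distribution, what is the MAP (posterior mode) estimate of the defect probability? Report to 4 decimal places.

The Beta prior is conjugate to a Binomial/Bernoulli likelihood; the update adds successes to α and failures to β.
Posterior: Beta(α+k, β+n−k) = Beta(11.48+6, 4.85+20) = Beta(17.48, 24.85).
Mode of Beta(a,b) for a,b>1 is (a−1)/(a+b−2) = 16.48/40.33 = 0.4086.

0.4086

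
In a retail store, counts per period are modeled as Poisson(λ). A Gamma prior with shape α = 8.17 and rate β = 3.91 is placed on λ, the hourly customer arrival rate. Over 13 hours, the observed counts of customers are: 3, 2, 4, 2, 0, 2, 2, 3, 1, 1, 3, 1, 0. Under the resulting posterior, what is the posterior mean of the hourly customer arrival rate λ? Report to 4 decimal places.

1.9024

With a Gamma(shape α, rate β) prior, the Poisson likelihood is conjugate: the posterior is Gamma(α + ΣXᵢ, β + n).
Sum of counts S = 24 over n = 13 hours.
Posterior: Gamma(α+S, β+n) = Gamma(8.17+24, 3.91+13) = Gamma(32.17, 16.91).
Posterior mean = α/β = 32.17/16.91 = 1.9024.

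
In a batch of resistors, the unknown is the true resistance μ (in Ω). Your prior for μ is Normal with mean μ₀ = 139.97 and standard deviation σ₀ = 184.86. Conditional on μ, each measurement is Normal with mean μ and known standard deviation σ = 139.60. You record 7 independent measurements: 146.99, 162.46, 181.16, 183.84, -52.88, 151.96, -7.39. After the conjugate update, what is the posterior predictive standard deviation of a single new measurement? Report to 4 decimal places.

148.5344

For Normal data with known variance σ², a Normal(μ₀, σ₀²) prior on μ is conjugate. Posterior precision = 1/σ₀² + n/σ²; posterior mean is the precision-weighted average of μ₀ and x̄.
σ₀² = 184.86² = 34173.2196, σ² = 139.60² = 19488.16; σ² + n·σ₀² = 19488.16 + 7·34173.2196 = 258700.6972.
Posterior precision = 1/σ₀² + n/σ² = 1/34173.2196 + 7/19488.16 = (σ² + n·σ₀²)/(σ₀²σ²) = 258700.6972/(34173.2196·19488.16); posterior variance σₙ² = σ₀²σ²/(σ² + n·σ₀²) = 34173.2196·19488.16/258700.6972 = 2574.299870.
Predictive variance for one new observation = σₙ² + σ² = 34173.2196·19488.16/258700.6972 + 19488.16 = σ²·(σ₀² + 258700.6972)/258700.6972 = 19488.16·292873.9168/258700.6972 = 22062.459870; SD = √(19488.16·292873.9168/258700.6972) = 148.5344.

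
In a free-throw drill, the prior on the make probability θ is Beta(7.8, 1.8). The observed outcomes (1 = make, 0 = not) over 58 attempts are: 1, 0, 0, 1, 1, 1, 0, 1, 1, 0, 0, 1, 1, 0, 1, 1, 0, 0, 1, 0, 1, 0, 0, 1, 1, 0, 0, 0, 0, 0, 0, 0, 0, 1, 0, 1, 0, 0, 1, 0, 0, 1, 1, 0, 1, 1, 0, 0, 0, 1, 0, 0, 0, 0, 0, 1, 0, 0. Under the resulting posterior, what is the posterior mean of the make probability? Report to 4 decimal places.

0.4556

The Beta prior is conjugate to a Binomial/Bernoulli likelihood; the update adds successes to α and failures to β.
Posterior: Beta(α+k, β+n−k) = Beta(7.8+23, 1.8+35) = Beta(30.8, 36.8).
Posterior mean = α/(α+β) = 30.8/67.6 = 0.4556.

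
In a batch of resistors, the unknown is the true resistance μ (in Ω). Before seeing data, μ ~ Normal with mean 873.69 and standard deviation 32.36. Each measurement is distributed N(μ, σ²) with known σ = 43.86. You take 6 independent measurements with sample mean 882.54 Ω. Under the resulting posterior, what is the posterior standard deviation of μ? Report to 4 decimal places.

For Normal data with known variance σ², a Normal(μ₀, σ₀²) prior on μ is conjugate. Posterior precision = 1/σ₀² + n/σ²; posterior mean is the precision-weighted average of μ₀ and x̄.
σ₀² = 32.36² = 1047.1696, σ² = 43.86² = 1923.6996; σ² + n·σ₀² = 1923.6996 + 6·1047.1696 = 8206.7172.
Posterior precision = 1/σ₀² + n/σ² = 1/1047.1696 + 6/1923.6996 = (σ² + n·σ₀²)/(σ₀²σ²) = 8206.7172/(1047.1696·1923.6996); posterior variance σₙ² = σ₀²σ²/(σ² + n·σ₀²) = 1047.1696·1923.6996/8206.7172 = 245.462307.
Posterior SD = √σₙ² = √(1047.1696·1923.6996/8206.7172) = 15.6672.

15.6672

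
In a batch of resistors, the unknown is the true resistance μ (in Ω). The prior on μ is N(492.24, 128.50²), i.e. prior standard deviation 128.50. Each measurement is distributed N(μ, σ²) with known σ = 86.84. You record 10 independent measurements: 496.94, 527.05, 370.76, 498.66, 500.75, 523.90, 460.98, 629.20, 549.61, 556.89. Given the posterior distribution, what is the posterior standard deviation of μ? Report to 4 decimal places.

26.8548

For Normal data with known variance σ², a Normal(μ₀, σ₀²) prior on μ is conjugate. Posterior precision = 1/σ₀² + n/σ²; posterior mean is the precision-weighted average of μ₀ and x̄.
σ₀² = 128.50² = 16512.25, σ² = 86.84² = 7541.1856; σ² + n·σ₀² = 7541.1856 + 10·16512.25 = 172663.6856.
Posterior precision = 1/σ₀² + n/σ² = 1/16512.25 + 10/7541.1856 = (σ² + n·σ₀²)/(σ₀²σ²) = 172663.6856/(16512.25·7541.1856); posterior variance σₙ² = σ₀²σ²/(σ² + n·σ₀²) = 16512.25·7541.1856/172663.6856 = 721.181999.
Posterior SD = √σₙ² = √(16512.25·7541.1856/172663.6856) = 26.8548.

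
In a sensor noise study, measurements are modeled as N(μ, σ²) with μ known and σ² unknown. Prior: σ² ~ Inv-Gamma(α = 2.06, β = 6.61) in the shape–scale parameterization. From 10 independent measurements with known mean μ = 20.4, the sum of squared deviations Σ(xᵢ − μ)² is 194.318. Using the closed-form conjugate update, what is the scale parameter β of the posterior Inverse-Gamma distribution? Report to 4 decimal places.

103.7690

With known mean μ and an Inverse-Gamma(α, β) prior on σ², the Normal likelihood is conjugate: posterior is Inv-Gamma(α + n/2, β + Σ(xᵢ−μ)²/2).
Posterior: Inv-Gamma(2.06 + 10/2, 6.61 + 194.318/2) = Inv-Gamma(7.06, 103.7690).
Posterior β = 103.7690.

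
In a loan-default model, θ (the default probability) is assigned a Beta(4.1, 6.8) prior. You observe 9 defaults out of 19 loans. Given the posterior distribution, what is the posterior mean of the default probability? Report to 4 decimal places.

0.4381

The Beta prior is conjugate to a Binomial/Bernoulli likelihood; the update adds successes to α and failures to β.
Posterior: Beta(α+k, β+n−k) = Beta(4.1+9, 6.8+10) = Beta(13.1, 16.8).
Posterior mean = α/(α+β) = 13.1/29.9 = 0.4381.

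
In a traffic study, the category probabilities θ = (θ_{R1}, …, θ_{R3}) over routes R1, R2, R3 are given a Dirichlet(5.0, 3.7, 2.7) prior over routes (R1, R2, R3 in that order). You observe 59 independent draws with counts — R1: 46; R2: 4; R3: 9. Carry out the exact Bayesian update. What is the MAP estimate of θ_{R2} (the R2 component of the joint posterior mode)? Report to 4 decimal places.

0.0994

The Dirichlet prior is conjugate to the Multinomial likelihood: each posterior αⱼ = prior αⱼ + observed count nⱼ.
Posterior concentration: (51.0, 7.7, 11.7), total = 70.4.
Joint mode component: (α_{R2}−1)/(Σα−K) = 6.7/67.4 = 0.0994.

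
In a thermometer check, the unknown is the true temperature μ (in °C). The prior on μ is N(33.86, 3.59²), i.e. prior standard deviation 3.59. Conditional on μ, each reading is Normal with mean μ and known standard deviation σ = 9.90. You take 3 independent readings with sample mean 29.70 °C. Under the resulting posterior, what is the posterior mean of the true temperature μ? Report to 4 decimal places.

32.6832

For Normal data with known variance σ², a Normal(μ₀, σ₀²) prior on μ is conjugate. Posterior precision = 1/σ₀² + n/σ²; posterior mean is the precision-weighted average of μ₀ and x̄.
n·x̄ = 3·29.70 = 89.1.
σ₀² = 3.59² = 12.8881, σ² = 9.90² = 98.01; σ² + n·σ₀² = 98.01 + 3·12.8881 = 136.6743.
Posterior mean = (μ₀/σ₀² + n·x̄/σ²)/(1/σ₀² + n/σ²) = (σ²·μ₀ + σ₀²·n·x̄)/(σ² + n·σ₀²) = (98.01·33.86 + 12.8881·89.1)/136.6743 = 4466.94831/136.6743 = 32.6832.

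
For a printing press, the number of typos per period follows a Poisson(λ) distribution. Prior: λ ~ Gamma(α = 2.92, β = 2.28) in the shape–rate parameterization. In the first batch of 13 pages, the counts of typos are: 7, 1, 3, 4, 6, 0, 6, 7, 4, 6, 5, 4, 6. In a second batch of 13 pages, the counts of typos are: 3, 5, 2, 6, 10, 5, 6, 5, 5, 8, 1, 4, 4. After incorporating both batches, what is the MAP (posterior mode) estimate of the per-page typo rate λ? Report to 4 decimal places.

4.4173

With a Gamma(shape α, rate β) prior, the Poisson likelihood is conjugate: the posterior is Gamma(α + ΣXᵢ, β + n).
Batch 1: sum of counts S = 59 over n = 13 pages.
After batch 1: Gamma(α+S, β+n) = Gamma(2.92+59, 2.28+13) = Gamma(61.92, 15.28).
Batch 2: sum of counts S = 64 over n = 13 pages.
After batch 2: Gamma(α+S, β+n) = Gamma(61.92+64, 15.28+13) = Gamma(125.92, 28.28).
Mode of Gamma(α,β) for α≥1 is (α−1)/β = 124.92/28.28 = 4.4173.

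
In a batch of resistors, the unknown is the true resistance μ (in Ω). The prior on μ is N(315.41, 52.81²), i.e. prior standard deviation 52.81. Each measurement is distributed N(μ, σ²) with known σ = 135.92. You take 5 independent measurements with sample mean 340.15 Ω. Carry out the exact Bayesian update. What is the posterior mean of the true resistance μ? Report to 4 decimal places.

326.0516

For Normal data with known variance σ², a Normal(μ₀, σ₀²) prior on μ is conjugate. Posterior precision = 1/σ₀² + n/σ²; posterior mean is the precision-weighted average of μ₀ and x̄.
n·x̄ = 5·340.15 = 1700.75.
σ₀² = 52.81² = 2788.8961, σ² = 135.92² = 18474.2464; σ² + n·σ₀² = 18474.2464 + 5·2788.8961 = 32418.7269.
Posterior mean = (μ₀/σ₀² + n·x̄/σ²)/(1/σ₀² + n/σ²) = (σ²·μ₀ + σ₀²·n·x̄)/(σ² + n·σ₀²) = (18474.2464·315.41 + 2788.8961·1700.75)/32418.7269 = 10570177.099099/32418.7269 = 326.0516.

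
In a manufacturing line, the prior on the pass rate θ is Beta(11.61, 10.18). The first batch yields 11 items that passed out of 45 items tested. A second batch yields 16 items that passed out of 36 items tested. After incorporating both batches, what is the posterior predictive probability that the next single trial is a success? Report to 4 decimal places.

0.3756

The Beta prior is conjugate to a Binomial/Bernoulli likelihood; the update adds successes to α and failures to β.
After batch 1: Beta(11.61+11, 10.18+34) = Beta(22.61, 44.18).
After batch 2: Beta(22.61+16, 44.18+20) = Beta(38.61, 64.18).
For a single future Bernoulli trial, P(success | data) = α/(α+β) = 0.3756.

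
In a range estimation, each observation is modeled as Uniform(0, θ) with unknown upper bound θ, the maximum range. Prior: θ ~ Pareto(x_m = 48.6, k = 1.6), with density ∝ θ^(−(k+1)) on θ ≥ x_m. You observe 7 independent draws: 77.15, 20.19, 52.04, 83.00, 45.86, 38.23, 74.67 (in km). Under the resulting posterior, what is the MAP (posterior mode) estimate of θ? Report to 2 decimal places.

83.00

A Pareto(scale x_m, shape k) prior on the upper bound θ of Uniform(0, θ) is conjugate: posterior is Pareto(max(x_m, max xᵢ), k + n).
Sample maximum = 83.00; prior scale x_m = 48.6 → posterior scale = max = 83.00.
Posterior shape = 1.6 + 7 = 8.6.
The Pareto density is decreasing on [x_m, ∞), so the mode is x_m = 83.00.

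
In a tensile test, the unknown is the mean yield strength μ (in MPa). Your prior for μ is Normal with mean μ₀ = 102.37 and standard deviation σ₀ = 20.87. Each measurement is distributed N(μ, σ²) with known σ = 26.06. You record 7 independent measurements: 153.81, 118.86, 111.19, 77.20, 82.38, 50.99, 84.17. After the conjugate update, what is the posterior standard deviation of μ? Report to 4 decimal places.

8.9075

For Normal data with known variance σ², a Normal(μ₀, σ₀²) prior on μ is conjugate. Posterior precision = 1/σ₀² + n/σ²; posterior mean is the precision-weighted average of μ₀ and x̄.
σ₀² = 20.87² = 435.5569, σ² = 26.06² = 679.1236; σ² + n·σ₀² = 679.1236 + 7·435.5569 = 3728.0219.
Posterior precision = 1/σ₀² + n/σ² = 1/435.5569 + 7/679.1236 = (σ² + n·σ₀²)/(σ₀²σ²) = 3728.0219/(435.5569·679.1236); posterior variance σₙ² = σ₀²σ²/(σ² + n·σ₀²) = 435.5569·679.1236/3728.0219 = 79.344215.
Posterior SD = √σₙ² = √(435.5569·679.1236/3728.0219) = 8.9075.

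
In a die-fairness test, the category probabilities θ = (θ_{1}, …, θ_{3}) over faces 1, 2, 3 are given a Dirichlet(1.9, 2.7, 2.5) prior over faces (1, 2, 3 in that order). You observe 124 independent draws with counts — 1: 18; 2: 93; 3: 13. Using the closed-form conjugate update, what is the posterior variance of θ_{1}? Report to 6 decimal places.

0.000975

The Dirichlet prior is conjugate to the Multinomial likelihood: each posterior αⱼ = prior αⱼ + observed count nⱼ.
Posterior concentration: (19.9, 95.7, 15.5), total = 131.1.
Var[θ_j] = α_j(Σα−α_j)/((Σα)²(Σα+1)) = 19.9·111.2/(131.1²·132.1) = 0.000975.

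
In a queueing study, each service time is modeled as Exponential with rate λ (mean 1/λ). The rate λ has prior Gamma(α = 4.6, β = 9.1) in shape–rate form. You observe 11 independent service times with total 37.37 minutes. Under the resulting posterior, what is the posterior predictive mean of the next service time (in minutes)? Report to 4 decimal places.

With a Gamma(shape α, rate β) prior on the exponential rate λ, the posterior after n observations with total T = Σxᵢ is Gamma(α+n, β+T).
Posterior: Gamma(4.6+11, 9.1+37.37) = Gamma(15.6, 46.47).
The predictive distribution for the next observation is Lomax; its mean is β/(α−1) = 46.47/14.6 = 3.1829.

3.1829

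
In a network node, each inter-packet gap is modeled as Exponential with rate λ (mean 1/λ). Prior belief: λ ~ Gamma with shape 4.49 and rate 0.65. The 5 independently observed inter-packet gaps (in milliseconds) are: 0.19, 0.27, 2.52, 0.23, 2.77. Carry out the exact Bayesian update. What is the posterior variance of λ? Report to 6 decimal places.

With a Gamma(shape α, rate β) prior on the exponential rate λ, the posterior after n observations with total T = Σxᵢ is Gamma(α+n, β+T).
Sum of observations T = 5.98 milliseconds; n = 5.
Posterior: Gamma(4.49+5, 0.65+5.98) = Gamma(9.49, 6.63).
Var = α/β² = 0.215893.

0.215893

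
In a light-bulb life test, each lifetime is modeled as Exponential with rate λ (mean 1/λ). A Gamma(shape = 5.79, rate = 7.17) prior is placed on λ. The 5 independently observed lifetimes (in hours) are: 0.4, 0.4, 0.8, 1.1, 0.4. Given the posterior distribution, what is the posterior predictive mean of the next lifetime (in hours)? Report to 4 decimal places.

1.0490

With a Gamma(shape α, rate β) prior on the exponential rate λ, the posterior after n observations with total T = Σxᵢ is Gamma(α+n, β+T).
Sum of observations T = 3.1 hours; n = 5.
Posterior: Gamma(5.79+5, 7.17+3.1) = Gamma(10.79, 10.27).
The predictive distribution for the next observation is Lomax; its mean is β/(α−1) = 10.27/9.79 = 1.0490.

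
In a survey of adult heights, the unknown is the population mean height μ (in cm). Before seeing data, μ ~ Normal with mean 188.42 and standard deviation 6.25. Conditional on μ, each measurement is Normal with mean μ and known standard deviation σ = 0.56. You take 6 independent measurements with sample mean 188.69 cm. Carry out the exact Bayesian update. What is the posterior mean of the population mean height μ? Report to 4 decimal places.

188.6896

For Normal data with known variance σ², a Normal(μ₀, σ₀²) prior on μ is conjugate. Posterior precision = 1/σ₀² + n/σ²; posterior mean is the precision-weighted average of μ₀ and x̄.
n·x̄ = 6·188.69 = 1132.14.
σ₀² = 6.25² = 39.0625, σ² = 0.56² = 0.3136; σ² + n·σ₀² = 0.3136 + 6·39.0625 = 234.6886.
Posterior mean = (μ₀/σ₀² + n·x̄/σ²)/(1/σ₀² + n/σ²) = (σ²·μ₀ + σ₀²·n·x̄)/(σ² + n·σ₀²) = (0.3136·188.42 + 39.0625·1132.14)/234.6886 = 44283.307262/234.6886 = 188.6896.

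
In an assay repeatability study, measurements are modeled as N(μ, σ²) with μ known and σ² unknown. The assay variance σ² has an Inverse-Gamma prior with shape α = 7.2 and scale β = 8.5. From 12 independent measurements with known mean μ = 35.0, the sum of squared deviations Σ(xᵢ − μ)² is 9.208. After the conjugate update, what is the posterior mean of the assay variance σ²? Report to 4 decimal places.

1.0741

With known mean μ and an Inverse-Gamma(α, β) prior on σ², the Normal likelihood is conjugate: posterior is Inv-Gamma(α + n/2, β + Σ(xᵢ−μ)²/2).
Posterior: Inv-Gamma(7.2 + 12/2, 8.5 + 9.208/2) = Inv-Gamma(13.20, 13.1040).
E[σ²|data] = β/(α−1) = 13.1040/12.20 = 1.0741.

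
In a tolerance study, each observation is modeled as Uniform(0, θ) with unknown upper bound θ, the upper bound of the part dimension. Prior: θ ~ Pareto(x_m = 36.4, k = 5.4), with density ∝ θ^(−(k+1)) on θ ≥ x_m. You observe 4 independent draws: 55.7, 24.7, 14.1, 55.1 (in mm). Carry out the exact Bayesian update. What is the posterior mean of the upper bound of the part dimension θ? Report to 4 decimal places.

62.3310

A Pareto(scale x_m, shape k) prior on the upper bound θ of Uniform(0, θ) is conjugate: posterior is Pareto(max(x_m, max xᵢ), k + n).
Sample maximum = 55.7; prior scale x_m = 36.4 → posterior scale = max = 55.7.
Posterior shape = 5.4 + 4 = 9.4.
E[θ|data] = k·x_m/(k−1) = 9.4·55.7/8.4 = 62.3310.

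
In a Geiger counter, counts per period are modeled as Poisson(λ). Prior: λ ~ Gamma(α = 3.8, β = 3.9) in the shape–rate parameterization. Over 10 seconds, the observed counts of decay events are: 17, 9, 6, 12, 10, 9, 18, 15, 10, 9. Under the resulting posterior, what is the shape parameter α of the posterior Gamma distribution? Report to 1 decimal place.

With a Gamma(shape α, rate β) prior, the Poisson likelihood is conjugate: the posterior is Gamma(α + ΣXᵢ, β + n).
Sum of counts S = 115 over n = 10 seconds.
Posterior: Gamma(α+S, β+n) = Gamma(3.8+115, 3.9+10) = Gamma(118.8, 13.9).
Posterior α = 118.8.

118.8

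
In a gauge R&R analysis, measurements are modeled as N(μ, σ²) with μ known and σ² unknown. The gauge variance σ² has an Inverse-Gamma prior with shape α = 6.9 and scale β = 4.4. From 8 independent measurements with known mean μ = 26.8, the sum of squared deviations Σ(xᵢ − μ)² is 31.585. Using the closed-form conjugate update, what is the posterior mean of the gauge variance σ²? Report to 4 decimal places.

With known mean μ and an Inverse-Gamma(α, β) prior on σ², the Normal likelihood is conjugate: posterior is Inv-Gamma(α + n/2, β + Σ(xᵢ−μ)²/2).
Posterior: Inv-Gamma(6.9 + 8/2, 4.4 + 31.585/2) = Inv-Gamma(10.90, 20.1925).
E[σ²|data] = β/(α−1) = 20.1925/9.90 = 2.0396.

2.0396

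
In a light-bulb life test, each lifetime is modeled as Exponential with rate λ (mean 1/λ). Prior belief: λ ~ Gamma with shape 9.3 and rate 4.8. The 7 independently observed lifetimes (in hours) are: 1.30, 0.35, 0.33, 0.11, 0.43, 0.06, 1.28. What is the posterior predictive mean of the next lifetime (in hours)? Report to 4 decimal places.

0.5660

With a Gamma(shape α, rate β) prior on the exponential rate λ, the posterior after n observations with total T = Σxᵢ is Gamma(α+n, β+T).
Sum of observations T = 3.86 hours; n = 7.
Posterior: Gamma(9.3+7, 4.8+3.86) = Gamma(16.3, 8.66).
The predictive distribution for the next observation is Lomax; its mean is β/(α−1) = 8.66/15.3 = 0.5660.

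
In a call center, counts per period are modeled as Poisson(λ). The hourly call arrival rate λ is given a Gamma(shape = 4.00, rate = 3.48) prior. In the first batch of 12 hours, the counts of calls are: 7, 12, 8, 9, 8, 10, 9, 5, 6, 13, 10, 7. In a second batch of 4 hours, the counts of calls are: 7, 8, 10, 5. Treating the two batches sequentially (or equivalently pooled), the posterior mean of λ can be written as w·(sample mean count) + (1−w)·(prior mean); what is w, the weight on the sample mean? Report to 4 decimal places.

With a Gamma(shape α, rate β) prior, the Poisson likelihood is conjugate: the posterior is Gamma(α + ΣXᵢ, β + n).
Total number of hours: n = 12 + 4 = 16.
Posterior mean = (α₀+S)/(β₀+n) = [n/(β₀+n)]·(S/n) + [β₀/(β₀+n)]·(α₀/β₀), so only n and β₀ enter the weight.
Weight on data w = n/(β₀+n) = 16/(3.48+16) = 16/19.48 = 0.8214.

0.8214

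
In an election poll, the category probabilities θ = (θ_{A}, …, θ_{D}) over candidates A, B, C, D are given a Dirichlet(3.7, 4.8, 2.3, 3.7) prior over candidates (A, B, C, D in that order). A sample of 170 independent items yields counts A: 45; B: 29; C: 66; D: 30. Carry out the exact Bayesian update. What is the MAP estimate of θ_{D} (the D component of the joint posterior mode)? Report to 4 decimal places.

0.1812

The Dirichlet prior is conjugate to the Multinomial likelihood: each posterior αⱼ = prior αⱼ + observed count nⱼ.
Posterior concentration: (48.7, 33.8, 68.3, 33.7), total = 184.5.
Joint mode component: (α_{D}−1)/(Σα−K) = 32.7/180.5 = 0.1812.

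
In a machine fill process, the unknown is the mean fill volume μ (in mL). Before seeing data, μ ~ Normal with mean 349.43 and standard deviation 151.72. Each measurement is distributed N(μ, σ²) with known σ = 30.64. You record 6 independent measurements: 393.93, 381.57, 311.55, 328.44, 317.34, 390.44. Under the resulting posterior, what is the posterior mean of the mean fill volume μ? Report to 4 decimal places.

For Normal data with known variance σ², a Normal(μ₀, σ₀²) prior on μ is conjugate. Posterior precision = 1/σ₀² + n/σ²; posterior mean is the precision-weighted average of μ₀ and x̄.
Σxᵢ = 393.93 + 381.57 + 311.55 + 328.44 + 317.34 + 390.44 = 2123.27, so n·x̄ = 2123.27.
σ₀² = 151.72² = 23018.9584, σ² = 30.64² = 938.8096; σ² + n·σ₀² = 938.8096 + 6·23018.9584 = 139052.56.
Posterior mean = (μ₀/σ₀² + n·x̄/σ²)/(1/σ₀² + n/σ²) = (σ²·μ₀ + σ₀²·n·x̄)/(σ² + n·σ₀²) = (938.8096·349.43 + 23018.9584·2123.27)/139052.56 = 49203512.040496/139052.56 = 353.8483.

353.8483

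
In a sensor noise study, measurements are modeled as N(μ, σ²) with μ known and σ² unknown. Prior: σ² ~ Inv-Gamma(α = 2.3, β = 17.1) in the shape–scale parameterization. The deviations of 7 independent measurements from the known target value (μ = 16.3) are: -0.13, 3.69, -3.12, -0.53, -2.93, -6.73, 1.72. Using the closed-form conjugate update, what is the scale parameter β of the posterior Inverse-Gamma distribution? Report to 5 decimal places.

57.34225

With known mean μ and an Inverse-Gamma(α, β) prior on σ², the Normal likelihood is conjugate: posterior is Inv-Gamma(α + n/2, β + Σ(xᵢ−μ)²/2).
Σ(xᵢ−μ)² = (-0.13)² + (3.69)² + (-3.12)² + (-0.53)² + (-2.93)² + (-6.73)² + (1.72)² = 80.4845.
Posterior: Inv-Gamma(2.3 + 7/2, 17.1 + 80.4845/2) = Inv-Gamma(5.80, 57.34225).
Posterior β = 57.34225.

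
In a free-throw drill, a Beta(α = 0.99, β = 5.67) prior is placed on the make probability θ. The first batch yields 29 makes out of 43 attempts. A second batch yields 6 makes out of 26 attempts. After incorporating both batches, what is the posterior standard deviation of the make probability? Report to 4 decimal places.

0.0570

The Beta prior is conjugate to a Binomial/Bernoulli likelihood; the update adds successes to α and failures to β.
After batch 1: Beta(0.99+29, 5.67+14) = Beta(29.99, 19.67).
After batch 2: Beta(29.99+6, 19.67+20) = Beta(35.99, 39.67).
Var = αβ/((α+β)²(α+β+1)) = 35.99·39.67/(75.66²·76.66) = 0.00325344; SD = √0.00325344 = 0.0570.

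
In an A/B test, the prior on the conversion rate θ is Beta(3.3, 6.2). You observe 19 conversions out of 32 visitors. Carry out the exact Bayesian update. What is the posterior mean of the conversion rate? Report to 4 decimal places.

0.5373

The Beta prior is conjugate to a Binomial/Bernoulli likelihood; the update adds successes to α and failures to β.
Posterior: Beta(α+k, β+n−k) = Beta(3.3+19, 6.2+13) = Beta(22.3, 19.2).
Posterior mean = α/(α+β) = 22.3/41.5 = 0.5373.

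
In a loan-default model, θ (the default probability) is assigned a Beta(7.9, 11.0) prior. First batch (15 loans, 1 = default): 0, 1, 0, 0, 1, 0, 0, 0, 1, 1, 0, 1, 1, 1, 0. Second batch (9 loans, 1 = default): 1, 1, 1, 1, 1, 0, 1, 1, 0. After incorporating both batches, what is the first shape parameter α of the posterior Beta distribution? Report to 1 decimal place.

21.9

The Beta prior is conjugate to a Binomial/Bernoulli likelihood; the update adds successes to α and failures to β.
After batch 1: Beta(7.9+7, 11.0+8) = Beta(14.9, 19.0).
After batch 2: Beta(14.9+7, 19.0+2) = Beta(21.9, 21.0).
Posterior α = 21.9.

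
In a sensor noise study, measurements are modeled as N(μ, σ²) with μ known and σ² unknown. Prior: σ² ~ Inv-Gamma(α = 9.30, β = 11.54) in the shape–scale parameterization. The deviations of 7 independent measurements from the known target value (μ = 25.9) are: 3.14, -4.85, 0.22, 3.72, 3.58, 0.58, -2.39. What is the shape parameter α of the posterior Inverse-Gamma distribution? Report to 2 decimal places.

12.80

With known mean μ and an Inverse-Gamma(α, β) prior on σ², the Normal likelihood is conjugate: posterior is Inv-Gamma(α + n/2, β + Σ(xᵢ−μ)²/2).
Σ(xᵢ−μ)² = (3.14)² + (-4.85)² + (0.22)² + (3.72)² + (3.58)² + (0.58)² + (-2.39)² = 66.1338.
Posterior: Inv-Gamma(9.30 + 7/2, 11.54 + 66.1338/2) = Inv-Gamma(12.80, 44.60690).
Posterior α = 12.80.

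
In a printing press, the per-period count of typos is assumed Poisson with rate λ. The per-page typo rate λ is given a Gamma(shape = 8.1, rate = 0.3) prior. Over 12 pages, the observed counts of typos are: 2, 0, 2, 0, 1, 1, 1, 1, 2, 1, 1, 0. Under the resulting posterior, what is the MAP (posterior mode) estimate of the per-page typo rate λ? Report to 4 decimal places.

With a Gamma(shape α, rate β) prior, the Poisson likelihood is conjugate: the posterior is Gamma(α + ΣXᵢ, β + n).
Sum of counts S = 12 over n = 12 pages.
Posterior: Gamma(α+S, β+n) = Gamma(8.1+12, 0.3+12) = Gamma(20.1, 12.3).
Mode of Gamma(α,β) for α≥1 is (α−1)/β = 19.1/12.3 = 1.5528.

1.5528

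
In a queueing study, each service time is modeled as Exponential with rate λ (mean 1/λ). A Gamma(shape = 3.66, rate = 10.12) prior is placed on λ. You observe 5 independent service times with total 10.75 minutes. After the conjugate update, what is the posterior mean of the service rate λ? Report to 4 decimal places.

0.4149

With a Gamma(shape α, rate β) prior on the exponential rate λ, the posterior after n observations with total T = Σxᵢ is Gamma(α+n, β+T).
Posterior: Gamma(3.66+5, 10.12+10.75) = Gamma(8.66, 20.87).
Posterior mean of λ = α/β = 8.66/20.87 = 0.4149.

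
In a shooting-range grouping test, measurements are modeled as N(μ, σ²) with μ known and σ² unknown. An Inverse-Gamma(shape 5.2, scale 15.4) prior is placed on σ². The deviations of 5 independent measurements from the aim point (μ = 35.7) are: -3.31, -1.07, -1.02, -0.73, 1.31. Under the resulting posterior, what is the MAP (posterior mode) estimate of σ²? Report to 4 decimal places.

2.6546

With known mean μ and an Inverse-Gamma(α, β) prior on σ², the Normal likelihood is conjugate: posterior is Inv-Gamma(α + n/2, β + Σ(xᵢ−μ)²/2).
Σ(xᵢ−μ)² = (-3.31)² + (-1.07)² + (-1.02)² + (-0.73)² + (1.31)² = 15.3904.
Posterior: Inv-Gamma(5.2 + 5/2, 15.4 + 15.3904/2) = Inv-Gamma(7.70, 23.09520).
Mode = β/(α+1) = 23.09520/8.70 = 2.6546.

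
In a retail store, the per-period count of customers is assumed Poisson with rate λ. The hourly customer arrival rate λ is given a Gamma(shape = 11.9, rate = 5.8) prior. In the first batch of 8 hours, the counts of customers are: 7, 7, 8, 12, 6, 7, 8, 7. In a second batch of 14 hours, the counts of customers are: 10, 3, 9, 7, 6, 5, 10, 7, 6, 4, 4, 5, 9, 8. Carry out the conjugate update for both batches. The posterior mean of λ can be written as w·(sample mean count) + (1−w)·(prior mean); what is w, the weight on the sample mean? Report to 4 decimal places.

With a Gamma(shape α, rate β) prior, the Poisson likelihood is conjugate: the posterior is Gamma(α + ΣXᵢ, β + n).
Total number of hours: n = 8 + 14 = 22.
Posterior mean = (α₀+S)/(β₀+n) = [n/(β₀+n)]·(S/n) + [β₀/(β₀+n)]·(α₀/β₀), so only n and β₀ enter the weight.
Weight on data w = n/(β₀+n) = 22/(5.8+22) = 22/27.8 = 0.7914.

0.7914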